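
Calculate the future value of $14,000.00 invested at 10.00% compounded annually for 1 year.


Compound interest formula: A = P(1 + r/n)^(nt)
A = $14,000.00 × (1 + 0.1/1)^(1 × 1)
Growth factor: (1 + 0.1/1)^1 = 1.100000
A = $14,000.00 × 1.100000
A = $15,400.00

A = P(1 + r/n)^(nt) = $15,400.00


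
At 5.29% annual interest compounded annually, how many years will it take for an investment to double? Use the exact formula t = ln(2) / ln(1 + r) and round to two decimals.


Doubling condition: (1 + r)^t = 2
Take ln of both sides: t × ln(1 + r) = ln(2)
t = ln(2) / ln(1 + r)
t = 0.693147 / 0.051548
t = 13.45

t = ln(2) / ln(1 + r) = 13.45 years


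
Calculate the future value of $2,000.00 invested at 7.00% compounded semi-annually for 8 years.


Compound interest formula: A = P(1 + r/n)^(nt)
A = $2,000.00 × (1 + 0.07/2)^(2 × 8)
Growth factor: (1 + 0.07/2)^16 = 1.733986
A = $2,000.00 × 1.733986
A = $3,467.97

A = P(1 + r/n)^(nt) = $3,467.97


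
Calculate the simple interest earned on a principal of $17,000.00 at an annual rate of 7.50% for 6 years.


Simple interest formula: I = P × r × t
I = $17,000.00 × 0.075 × 6
I = $7,650.00

I = P × r × t = $7,650.00


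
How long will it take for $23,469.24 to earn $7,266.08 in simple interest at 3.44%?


Rearrange the simple interest formula for t:
I = P × r × t  ⇒  t = I / (P × r)
t = $7,266.08 / ($23,469.24 × 0.0344)
t = 9

t = I/(P×r) = 9 years


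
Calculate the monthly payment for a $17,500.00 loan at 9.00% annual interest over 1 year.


Loan payment formula: PMT = PV × r / (1 − (1 + r)^(−n))
Monthly rate r = 0.09/12 = 0.0075, n = 12 months
Denominator: 1 − (1 + 0.09/12)^(−12) = 0.085762
PMT = $17,500.00 × (0.09/12) / 0.085762
PMT = $1,530.40 per month

PMT = PV × r / (1-(1+r)^(-n)) = $1,530.40/month


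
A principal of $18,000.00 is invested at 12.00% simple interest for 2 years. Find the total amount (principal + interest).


Total amount formula: A = P(1 + rt) = P + P·r·t
Interest: I = P × r × t = $18,000.00 × 0.12 × 2 = $4,320.00
A = P + I = $18,000.00 + $4,320.00 = $22,320.00

A = P + I = P(1 + rt) = $22,320.00


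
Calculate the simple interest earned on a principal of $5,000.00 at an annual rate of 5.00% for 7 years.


Simple interest formula: I = P × r × t
I = $5,000.00 × 0.05 × 7
I = $1,750.00

I = P × r × t = $1,750.00


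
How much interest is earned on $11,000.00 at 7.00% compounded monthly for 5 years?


Compound interest earned = final amount − principal.
A = P(1 + r/n)^(nt) = $11,000.00 × (1 + 0.07/12)^(12 × 5) = $15,593.88
Interest = A − P = $15,593.88 − $11,000.00 = $4,593.88

Interest = A - P = $4,593.88


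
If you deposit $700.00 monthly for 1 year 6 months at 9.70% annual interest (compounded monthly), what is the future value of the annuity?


Future value of an ordinary annuity: FV = PMT × ((1 + r)^n − 1) / r
Monthly rate r = 0.097/12 ≈ 0.00808333, n = 18
FV = $700.00 × ((1 + 0.097/12)^18 − 1) / (0.097/12)
FV = $700.00 × 19.291721
FV = $13,504.20

FV = PMT × ((1+r)^n - 1)/r = $13,504.20


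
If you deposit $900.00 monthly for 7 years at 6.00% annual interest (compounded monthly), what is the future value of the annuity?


Future value of an ordinary annuity: FV = PMT × ((1 + r)^n − 1) / r
Monthly rate r = 0.06/12 = 0.005, n = 84
FV = $900.00 × ((1 + 0.06/12)^84 − 1) / (0.06/12)
FV = $900.00 × 104.073927
FV = $93,666.53

FV = PMT × ((1+r)^n - 1)/r = $93,666.53


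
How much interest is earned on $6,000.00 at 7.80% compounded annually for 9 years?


Compound interest earned = final amount − principal.
A = P(1 + r/n)^(nt) = $6,000.00 × (1 + 0.078/1)^(1 × 9) = $11,795.60
Interest = A − P = $11,795.60 − $6,000.00 = $5,795.60

Interest = A - P = $5,795.60


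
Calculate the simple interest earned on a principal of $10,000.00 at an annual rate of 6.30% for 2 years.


Simple interest formula: I = P × r × t
I = $10,000.00 × 0.063 × 2
I = $1,260.00

I = P × r × t = $1,260.00


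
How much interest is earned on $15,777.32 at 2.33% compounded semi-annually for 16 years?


Compound interest earned = final amount − principal.
A = P(1 + r/n)^(nt) = $15,777.32 × (1 + 0.0233/2)^(2 × 16) = $22,856.11
Interest = A − P = $22,856.11 − $15,777.32 = $7,078.79

Interest = A - P = $7,078.79


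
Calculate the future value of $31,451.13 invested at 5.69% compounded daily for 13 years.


Compound interest formula: A = P(1 + r/n)^(nt)
A = $31,451.13 × (1 + 0.0569/365)^(365 × 13)
Growth factor: (1 + 0.0569/365)^4745 = 2.095186
A = $31,451.13 × 2.095186
A = $65,895.97

A = P(1 + r/n)^(nt) = $65,895.97


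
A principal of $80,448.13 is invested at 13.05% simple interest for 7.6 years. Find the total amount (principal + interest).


Total amount formula: A = P(1 + rt) = P + P·r·t
Interest: I = P × r × t = $80,448.13 × 0.1305 × 7.6 = $79,788.46
A = P + I = $80,448.13 + $79,788.46 = $160,236.59

A = P + I = P(1 + rt) = $160,236.59


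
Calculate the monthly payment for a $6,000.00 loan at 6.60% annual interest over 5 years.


Loan payment formula: PMT = PV × r / (1 − (1 + r)^(−n))
Monthly rate r = 0.066/12 = 0.0055, n = 60 months
Denominator: 1 − (1 + 0.066/12)^(−60) = 0.280426
PMT = $6,000.00 × (0.066/12) / 0.280426
PMT = $117.68 per month

PMT = PV × r / (1-(1+r)^(-n)) = $117.68/month


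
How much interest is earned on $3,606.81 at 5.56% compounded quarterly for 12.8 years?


Compound interest earned = final amount − principal.
A = P(1 + r/n)^(nt) = $3,606.81 × (1 + 0.0556/4)^(4 × 12.8) = $7,312.63
Interest = A − P = $7,312.63 − $3,606.81 = $3,705.82

Interest = A - P = $3,705.82


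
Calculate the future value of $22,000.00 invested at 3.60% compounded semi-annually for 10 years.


Compound interest formula: A = P(1 + r/n)^(nt)
A = $22,000.00 × (1 + 0.036/2)^(2 × 10)
Growth factor: (1 + 0.036/2)^20 = 1.4287478
A = $22,000.00 × 1.4287478
A = $31,432.45

A = P(1 + r/n)^(nt) = $31,432.45


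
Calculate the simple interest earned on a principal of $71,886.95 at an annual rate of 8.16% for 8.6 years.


Simple interest formula: I = P × r × t
I = $71,886.95 × 0.0816 × 8.6
I = $50,447.39

I = P × r × t = $50,447.39


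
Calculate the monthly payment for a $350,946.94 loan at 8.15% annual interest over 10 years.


Loan payment formula: PMT = PV × r / (1 − (1 + r)^(−n))
Monthly rate r = 0.0815/12 ≈ 0.00679167, n = 120 months
Denominator: 1 − (1 + 0.0815/12)^(−120) = 0.5561395
PMT = $350,946.94 × (0.0815/12) / 0.5561395
PMT = $4,285.82 per month

PMT = PV × r / (1-(1+r)^(-n)) = $4,285.82/month


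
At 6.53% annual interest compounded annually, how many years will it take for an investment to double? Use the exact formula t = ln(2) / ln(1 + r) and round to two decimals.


Doubling condition: (1 + r)^t = 2
Take ln of both sides: t × ln(1 + r) = ln(2)
t = ln(2) / ln(1 + r)
t = 0.693147 / 0.063256
t = 10.96

t = ln(2) / ln(1 + r) = 10.96 years


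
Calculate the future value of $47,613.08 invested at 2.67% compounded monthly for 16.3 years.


Compound interest formula: A = P(1 + r/n)^(nt)
A = $47,613.08 × (1 + 0.0267/12)^(12 × 16.3)
Growth factor: (1 + 0.0267/12)^195.6 = 1.5445406
A = $47,613.08 × 1.5445406
A = $73,540.34

A = P(1 + r/n)^(nt) = $73,540.34


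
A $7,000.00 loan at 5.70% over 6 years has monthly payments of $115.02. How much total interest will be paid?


Total paid over the life of the loan = PMT × n.
Total paid = $115.02 × 72 = $8,281.44
Total interest = total paid − principal = $8,281.44 − $7,000.00 = $1,281.44

Total interest = (PMT × n) - PV = $1,281.44


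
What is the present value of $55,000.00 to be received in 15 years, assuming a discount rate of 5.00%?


Present value formula: PV = FV / (1 + r)^t
PV = $55,000.00 / (1 + 0.05)^15
PV = $55,000.00 / 2.078928
PV = $26,455.94

PV = FV / (1 + r)^t = $26,455.94


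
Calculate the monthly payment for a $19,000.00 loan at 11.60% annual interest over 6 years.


Loan payment formula: PMT = PV × r / (1 − (1 + r)^(−n))
Monthly rate r = 0.116/12 ≈ 0.00966667, n = 72 months
Denominator: 1 − (1 + 0.116/12)^(−72) = 0.499755
PMT = $19,000.00 × (0.116/12) / 0.499755
PMT = $367.51 per month

PMT = PV × r / (1-(1+r)^(-n)) = $367.51/month


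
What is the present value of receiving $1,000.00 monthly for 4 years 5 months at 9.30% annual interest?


Present value of an ordinary annuity: PV = PMT × (1 − (1 + r)^(−n)) / r
Monthly rate r = 0.093/12 = 0.00775, n = 53
PV = $1,000.00 × (1 − (1 + 0.093/12)^(−53)) / (0.093/12)
PV = $1,000.00 × 43.3285652
PV = $43,328.57

PV = PMT × (1-(1+r)^(-n))/r = $43,328.57


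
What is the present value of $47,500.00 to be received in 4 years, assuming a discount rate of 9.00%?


Present value formula: PV = FV / (1 + r)^t
PV = $47,500.00 / (1 + 0.09)^4
PV = $47,500.00 / 1.4115816
PV = $33,650.20

PV = FV / (1 + r)^t = $33,650.20


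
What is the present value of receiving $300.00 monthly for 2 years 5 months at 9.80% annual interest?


Present value of an ordinary annuity: PV = PMT × (1 − (1 + r)^(−n)) / r
Monthly rate r = 0.098/12 ≈ 0.00816667, n = 29
PV = $300.00 × (1 − (1 + 0.098/12)^(−29)) / (0.098/12)
PV = $300.00 × 25.728714
PV = $7,718.61

PV = PMT × (1-(1+r)^(-n))/r = $7,718.61


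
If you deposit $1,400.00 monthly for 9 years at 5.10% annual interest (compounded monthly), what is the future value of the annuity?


Future value of an ordinary annuity: FV = PMT × ((1 + r)^n − 1) / r
Monthly rate r = 0.051/12 = 0.00425, n = 108
FV = $1,400.00 × ((1 + 0.051/12)^108 − 1) / (0.051/12)
FV = $1,400.00 × 136.694656
FV = $191,372.52

FV = PMT × ((1+r)^n - 1)/r = $191,372.52


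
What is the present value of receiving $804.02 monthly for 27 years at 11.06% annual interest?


Present value of an ordinary annuity: PV = PMT × (1 − (1 + r)^(−n)) / r
Monthly rate r = 0.1106/12 ≈ 0.00921667, n = 324
PV = $804.02 × (1 − (1 + 0.1106/12)^(−324)) / (0.1106/12)
PV = $804.02 × 102.946757
PV = $82,771.25

PV = PMT × (1-(1+r)^(-n))/r = $82,771.25


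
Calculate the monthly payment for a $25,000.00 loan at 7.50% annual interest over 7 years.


Loan payment formula: PMT = PV × r / (1 − (1 + r)^(−n))
Monthly rate r = 0.075/12 = 0.00625, n = 84 months
Denominator: 1 − (1 + 0.075/12)^(−84) = 0.407477
PMT = $25,000.00 × (0.075/12) / 0.407477
PMT = $383.46 per month

PMT = PV × r / (1-(1+r)^(-n)) = $383.46/month


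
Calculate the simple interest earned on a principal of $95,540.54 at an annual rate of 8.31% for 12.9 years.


Simple interest formula: I = P × r × t
I = $95,540.54 × 0.0831 × 12.9
I = $102,418.50

I = P × r × t = $102,418.50


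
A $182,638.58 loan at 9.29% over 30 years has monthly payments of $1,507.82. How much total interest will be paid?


Total paid over the life of the loan = PMT × n.
Total paid = $1,507.82 × 360 = $542,815.20
Total interest = total paid − principal = $542,815.20 − $182,638.58 = $360,176.62

Total interest = (PMT × n) - PV = $360,176.62


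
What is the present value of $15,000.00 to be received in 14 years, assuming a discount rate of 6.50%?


Present value formula: PV = FV / (1 + r)^t
PV = $15,000.00 / (1 + 0.065)^14
PV = $15,000.00 / 2.414874
PV = $6,211.50

PV = FV / (1 + r)^t = $6,211.50


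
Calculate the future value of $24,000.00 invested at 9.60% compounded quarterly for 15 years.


Compound interest formula: A = P(1 + r/n)^(nt)
A = $24,000.00 × (1 + 0.096/4)^(4 × 15)
Growth factor: (1 + 0.096/4)^60 = 4.1495156
A = $24,000.00 × 4.1495156
A = $99,588.37

A = P(1 + r/n)^(nt) = $99,588.37


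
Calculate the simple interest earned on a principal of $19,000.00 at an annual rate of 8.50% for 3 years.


Simple interest formula: I = P × r × t
I = $19,000.00 × 0.085 × 3
I = $4,845.00

I = P × r × t = $4,845.00


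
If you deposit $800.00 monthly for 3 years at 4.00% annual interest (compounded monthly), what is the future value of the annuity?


Future value of an ordinary annuity: FV = PMT × ((1 + r)^n − 1) / r
Monthly rate r = 0.04/12 ≈ 0.00333333, n = 36
FV = $800.00 × ((1 + 0.04/12)^36 − 1) / (0.04/12)
FV = $800.00 × 38.181562
FV = $30,545.25

FV = PMT × ((1+r)^n - 1)/r = $30,545.25


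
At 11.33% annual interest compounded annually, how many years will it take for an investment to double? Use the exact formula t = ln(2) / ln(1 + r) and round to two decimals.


Doubling condition: (1 + r)^t = 2
Take ln of both sides: t × ln(1 + r) = ln(2)
t = ln(2) / ln(1 + r)
t = 0.693147 / 0.107329
t = 6.46

t = ln(2) / ln(1 + r) = 6.46 years


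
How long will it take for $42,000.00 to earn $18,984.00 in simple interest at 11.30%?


Rearrange the simple interest formula for t:
I = P × r × t  ⇒  t = I / (P × r)
t = $18,984.00 / ($42,000.00 × 0.113)
t = 4

t = I/(P×r) = 4 years


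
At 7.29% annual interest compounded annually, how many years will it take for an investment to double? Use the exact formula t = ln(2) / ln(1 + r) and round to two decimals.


Doubling condition: (1 + r)^t = 2
Take ln of both sides: t × ln(1 + r) = ln(2)
t = ln(2) / ln(1 + r)
t = 0.693147 / 0.070365
t = 9.85

t = ln(2) / ln(1 + r) = 9.85 years


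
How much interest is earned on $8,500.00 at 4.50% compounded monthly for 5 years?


Compound interest earned = final amount − principal.
A = P(1 + r/n)^(nt) = $8,500.00 × (1 + 0.045/12)^(12 × 5) = $10,640.26
Interest = A − P = $10,640.26 − $8,500.00 = $2,140.26

Interest = A - P = $2,140.26


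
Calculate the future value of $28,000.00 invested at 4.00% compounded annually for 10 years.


Compound interest formula: A = P(1 + r/n)^(nt)
A = $28,000.00 × (1 + 0.04/1)^(1 × 10)
Growth factor: (1 + 0.04/1)^10 = 1.4802443
A = $28,000.00 × 1.4802443
A = $41,446.84

A = P(1 + r/n)^(nt) = $41,446.84


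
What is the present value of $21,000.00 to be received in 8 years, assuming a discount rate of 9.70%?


Present value formula: PV = FV / (1 + r)^t
PV = $21,000.00 / (1 + 0.097)^8
PV = $21,000.00 / 2.097264
PV = $10,013.05

PV = FV / (1 + r)^t = $10,013.05


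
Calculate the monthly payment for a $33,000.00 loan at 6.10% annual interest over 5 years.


Loan payment formula: PMT = PV × r / (1 − (1 + r)^(−n))
Monthly rate r = 0.061/12 ≈ 0.00508333, n = 60 months
Denominator: 1 − (1 + 0.061/12)^(−60) = 0.262307
PMT = $33,000.00 × (0.061/12) / 0.262307
PMT = $639.52 per month

PMT = PV × r / (1-(1+r)^(-n)) = $639.52/month


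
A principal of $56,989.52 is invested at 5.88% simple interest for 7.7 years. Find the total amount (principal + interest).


Total amount formula: A = P(1 + rt) = P + P·r·t
Interest: I = P × r × t = $56,989.52 × 0.0588 × 7.7 = $25,802.58
A = P + I = $56,989.52 + $25,802.58 = $82,792.10

A = P + I = P(1 + rt) = $82,792.10


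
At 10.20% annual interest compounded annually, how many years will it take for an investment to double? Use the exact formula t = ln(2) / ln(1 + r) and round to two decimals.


Doubling condition: (1 + r)^t = 2
Take ln of both sides: t × ln(1 + r) = ln(2)
t = ln(2) / ln(1 + r)
t = 0.693147 / 0.097127
t = 7.14

t = ln(2) / ln(1 + r) = 7.14 years


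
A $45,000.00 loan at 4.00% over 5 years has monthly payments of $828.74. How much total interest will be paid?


Total paid over the life of the loan = PMT × n.
Total paid = $828.74 × 60 = $49,724.40
Total interest = total paid − principal = $49,724.40 − $45,000.00 = $4,724.40

Total interest = (PMT × n) - PV = $4,724.40


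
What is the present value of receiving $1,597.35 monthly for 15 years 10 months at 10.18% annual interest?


Present value of an ordinary annuity: PV = PMT × (1 − (1 + r)^(−n)) / r
Monthly rate r = 0.1018/12 ≈ 0.00848333, n = 190
PV = $1,597.35 × (1 − (1 + 0.1018/12)^(−190)) / (0.1018/12)
PV = $1,597.35 × 94.198521
PV = $150,468.01

PV = PMT × (1-(1+r)^(-n))/r = $150,468.01


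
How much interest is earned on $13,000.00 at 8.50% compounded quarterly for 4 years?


Compound interest earned = final amount − principal.
A = P(1 + r/n)^(nt) = $13,000.00 × (1 + 0.085/4)^(4 × 4) = $18,199.37
Interest = A − P = $18,199.37 − $13,000.00 = $5,199.37

Interest = A - P = $5,199.37


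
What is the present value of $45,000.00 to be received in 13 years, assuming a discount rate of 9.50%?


Present value formula: PV = FV / (1 + r)^t
PV = $45,000.00 / (1 + 0.095)^13
PV = $45,000.00 / 3.253745
PV = $13,830.22

PV = FV / (1 + r)^t = $13,830.22


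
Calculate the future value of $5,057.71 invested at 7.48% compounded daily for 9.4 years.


Compound interest formula: A = P(1 + r/n)^(nt)
A = $5,057.71 × (1 + 0.0748/365)^(365 × 9.4)
Growth factor: (1 + 0.0748/365)^3431 = 2.019900
A = $5,057.71 × 2.019900
A = $10,216.07

A = P(1 + r/n)^(nt) = $10,216.07


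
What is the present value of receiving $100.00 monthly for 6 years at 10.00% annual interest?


Present value of an ordinary annuity: PV = PMT × (1 − (1 + r)^(−n)) / r
Monthly rate r = 0.1/12 ≈ 0.00833333, n = 72
PV = $100.00 × (1 − (1 + 0.1/12)^(−72)) / (0.1/12)
PV = $100.00 × 53.978665
PV = $5,397.87

PV = PMT × (1-(1+r)^(-n))/r = $5,397.87


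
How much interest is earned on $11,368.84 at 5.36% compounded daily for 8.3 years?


Compound interest earned = final amount − principal.
A = P(1 + r/n)^(nt) = $11,368.84 × (1 + 0.0536/365)^(365 × 8.3) = $17,738.26
Interest = A − P = $17,738.26 − $11,368.84 = $6,369.42

Interest = A - P = $6,369.42


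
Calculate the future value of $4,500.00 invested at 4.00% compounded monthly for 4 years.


Compound interest formula: A = P(1 + r/n)^(nt)
A = $4,500.00 × (1 + 0.04/12)^(12 × 4)
Growth factor: (1 + 0.04/12)^48 = 1.1731987
A = $4,500.00 × 1.1731987
A = $5,279.39

A = P(1 + r/n)^(nt) = $5,279.39


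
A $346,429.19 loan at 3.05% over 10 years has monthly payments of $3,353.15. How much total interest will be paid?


Total paid over the life of the loan = PMT × n.
Total paid = $3,353.15 × 120 = $402,378.00
Total interest = total paid − principal = $402,378.00 − $346,429.19 = $55,948.81

Total interest = (PMT × n) - PV = $55,948.81


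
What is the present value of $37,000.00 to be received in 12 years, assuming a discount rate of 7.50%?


Present value formula: PV = FV / (1 + r)^t
PV = $37,000.00 / (1 + 0.075)^12
PV = $37,000.00 / 2.381780
PV = $15,534.60

PV = FV / (1 + r)^t = $15,534.60


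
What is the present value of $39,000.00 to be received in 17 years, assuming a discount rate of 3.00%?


Present value formula: PV = FV / (1 + r)^t
PV = $39,000.00 / (1 + 0.03)^17
PV = $39,000.00 / 1.652848
PV = $23,595.64

PV = FV / (1 + r)^t = $23,595.64


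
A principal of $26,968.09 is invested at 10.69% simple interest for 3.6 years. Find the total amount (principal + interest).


Total amount formula: A = P(1 + rt) = P + P·r·t
Interest: I = P × r × t = $26,968.09 × 0.1069 × 3.6 = $10,378.40
A = P + I = $26,968.09 + $10,378.40 = $37,346.49

A = P + I = P(1 + rt) = $37,346.49


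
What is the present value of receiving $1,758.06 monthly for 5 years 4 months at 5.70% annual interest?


Present value of an ordinary annuity: PV = PMT × (1 − (1 + r)^(−n)) / r
Monthly rate r = 0.057/12 = 0.00475, n = 64
PV = $1,758.06 × (1 − (1 + 0.057/12)^(−64)) / (0.057/12)
PV = $1,758.06 × 55.075345
PV = $96,825.76

PV = PMT × (1-(1+r)^(-n))/r = $96,825.76


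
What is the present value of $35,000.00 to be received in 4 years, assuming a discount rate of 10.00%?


Present value formula: PV = FV / (1 + r)^t
PV = $35,000.00 / (1 + 0.1)^4
PV = $35,000.00 / 1.464100
PV = $23,905.47

PV = FV / (1 + r)^t = $23,905.47


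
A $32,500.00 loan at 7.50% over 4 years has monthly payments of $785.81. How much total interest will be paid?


Total paid over the life of the loan = PMT × n.
Total paid = $785.81 × 48 = $37,718.88
Total interest = total paid − principal = $37,718.88 − $32,500.00 = $5,218.88

Total interest = (PMT × n) - PV = $5,218.88


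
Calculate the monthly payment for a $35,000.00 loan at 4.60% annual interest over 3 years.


Loan payment formula: PMT = PV × r / (1 − (1 + r)^(−n))
Monthly rate r = 0.046/12 ≈ 0.00383333, n = 36 months
Denominator: 1 − (1 + 0.046/12)^(−36) = 0.128671
PMT = $35,000.00 × (0.046/12) / 0.128671
PMT = $1,042.71 per month

PMT = PV × r / (1-(1+r)^(-n)) = $1,042.71/month


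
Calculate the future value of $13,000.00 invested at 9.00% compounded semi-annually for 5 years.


Compound interest formula: A = P(1 + r/n)^(nt)
A = $13,000.00 × (1 + 0.09/2)^(2 × 5)
Growth factor: (1 + 0.09/2)^10 = 1.552969
A = $13,000.00 × 1.552969
A = $20,188.60

A = P(1 + r/n)^(nt) = $20,188.60


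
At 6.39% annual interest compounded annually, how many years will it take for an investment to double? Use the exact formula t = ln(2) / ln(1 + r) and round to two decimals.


Doubling condition: (1 + r)^t = 2
Take ln of both sides: t × ln(1 + r) = ln(2)
t = ln(2) / ln(1 + r)
t = 0.693147 / 0.061941
t = 11.19

t = ln(2) / ln(1 + r) = 11.19 years


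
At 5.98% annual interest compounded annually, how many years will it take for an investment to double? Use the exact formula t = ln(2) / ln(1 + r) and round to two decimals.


Doubling condition: (1 + r)^t = 2
Take ln of both sides: t × ln(1 + r) = ln(2)
t = ln(2) / ln(1 + r)
t = 0.693147 / 0.058080
t = 11.93

t = ln(2) / ln(1 + r) = 11.93 years


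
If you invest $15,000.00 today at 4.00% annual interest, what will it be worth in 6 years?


Future value formula: FV = PV × (1 + r)^t
FV = $15,000.00 × (1 + 0.04)^6
FV = $15,000.00 × 1.26531902
FV = $18,979.79

FV = PV × (1 + r)^t = $18,979.79


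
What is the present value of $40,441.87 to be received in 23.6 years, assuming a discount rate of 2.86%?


Present value formula: PV = FV / (1 + r)^t
PV = $40,441.87 / (1 + 0.0286)^23.6
PV = $40,441.87 / 1.945440
PV = $20,788.03

PV = FV / (1 + r)^t = $20,788.03


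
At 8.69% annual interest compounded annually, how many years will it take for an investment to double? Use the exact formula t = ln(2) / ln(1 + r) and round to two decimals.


Doubling condition: (1 + r)^t = 2
Take ln of both sides: t × ln(1 + r) = ln(2)
t = ln(2) / ln(1 + r)
t = 0.693147 / 0.083330
t = 8.32

t = ln(2) / ln(1 + r) = 8.32 years


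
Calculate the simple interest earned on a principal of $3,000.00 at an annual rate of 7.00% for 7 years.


Simple interest formula: I = P × r × t
I = $3,000.00 × 0.07 × 7
I = $1,470.00

I = P × r × t = $1,470.00


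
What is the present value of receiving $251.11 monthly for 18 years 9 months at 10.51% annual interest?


Present value of an ordinary annuity: PV = PMT × (1 − (1 + r)^(−n)) / r
Monthly rate r = 0.1051/12 ≈ 0.00875833, n = 225
PV = $251.11 × (1 − (1 + 0.1051/12)^(−225)) / (0.1051/12)
PV = $251.11 × 98.127048
PV = $24,640.68

PV = PMT × (1-(1+r)^(-n))/r = $24,640.68


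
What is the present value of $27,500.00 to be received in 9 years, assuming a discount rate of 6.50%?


Present value formula: PV = FV / (1 + r)^t
PV = $27,500.00 / (1 + 0.065)^9
PV = $27,500.00 / 1.7625704
PV = $15,602.21

PV = FV / (1 + r)^t = $15,602.21


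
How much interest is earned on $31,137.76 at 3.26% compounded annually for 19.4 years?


Compound interest earned = final amount − principal.
A = P(1 + r/n)^(nt) = $31,137.76 × (1 + 0.0326/1)^(1 × 19.4) = $58,019.04
Interest = A − P = $58,019.04 − $31,137.76 = $26,881.28

Interest = A - P = $26,881.28


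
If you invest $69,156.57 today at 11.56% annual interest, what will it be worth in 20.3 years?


Future value formula: FV = PV × (1 + r)^t
FV = $69,156.57 × (1 + 0.1156)^20.3
FV = $69,156.57 × 9.2134581
FV = $637,171.16

FV = PV × (1 + r)^t = $637,171.16


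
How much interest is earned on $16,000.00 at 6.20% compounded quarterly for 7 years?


Compound interest earned = final amount − principal.
A = P(1 + r/n)^(nt) = $16,000.00 × (1 + 0.062/4)^(4 × 7) = $24,612.63
Interest = A − P = $24,612.63 − $16,000.00 = $8,612.63

Interest = A - P = $8,612.63


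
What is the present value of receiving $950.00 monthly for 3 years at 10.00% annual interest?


Present value of an ordinary annuity: PV = PMT × (1 − (1 + r)^(−n)) / r
Monthly rate r = 0.1/12 ≈ 0.00833333, n = 36
PV = $950.00 × (1 − (1 + 0.1/12)^(−36)) / (0.1/12)
PV = $950.00 × 30.991236
PV = $29,441.67

PV = PMT × (1-(1+r)^(-n))/r = $29,441.67


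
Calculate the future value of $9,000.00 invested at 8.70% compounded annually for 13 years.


Compound interest formula: A = P(1 + r/n)^(nt)
A = $9,000.00 × (1 + 0.087/1)^(1 × 13)
Growth factor: (1 + 0.087/1)^13 = 2.957904
A = $9,000.00 × 2.957904
A = $26,621.14

A = P(1 + r/n)^(nt) = $26,621.14


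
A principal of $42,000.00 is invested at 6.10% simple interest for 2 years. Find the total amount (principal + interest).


Total amount formula: A = P(1 + rt) = P + P·r·t
Interest: I = P × r × t = $42,000.00 × 0.061 × 2 = $5,124.00
A = P + I = $42,000.00 + $5,124.00 = $47,124.00

A = P + I = P(1 + rt) = $47,124.00


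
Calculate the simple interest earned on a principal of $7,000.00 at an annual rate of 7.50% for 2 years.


Simple interest formula: I = P × r × t
I = $7,000.00 × 0.075 × 2
I = $1,050.00

I = P × r × t = $1,050.00


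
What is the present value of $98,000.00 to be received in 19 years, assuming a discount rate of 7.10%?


Present value formula: PV = FV / (1 + r)^t
PV = $98,000.00 / (1 + 0.071)^19
PV = $98,000.00 / 3.681289
PV = $26,621.11

PV = FV / (1 + r)^t = $26,621.11


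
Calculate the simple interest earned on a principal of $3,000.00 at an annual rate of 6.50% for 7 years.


Simple interest formula: I = P × r × t
I = $3,000.00 × 0.065 × 7
I = $1,365.00

I = P × r × t = $1,365.00


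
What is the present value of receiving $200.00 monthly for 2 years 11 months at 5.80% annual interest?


Present value of an ordinary annuity: PV = PMT × (1 − (1 + r)^(−n)) / r
Monthly rate r = 0.058/12 ≈ 0.00483333, n = 35
PV = $200.00 × (1 − (1 + 0.058/12)^(−35)) / (0.058/12)
PV = $200.00 × 32.128486
PV = $6,425.70

PV = PMT × (1-(1+r)^(-n))/r = $6,425.70


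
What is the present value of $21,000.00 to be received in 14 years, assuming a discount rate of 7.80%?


Present value formula: PV = FV / (1 + r)^t
PV = $21,000.00 / (1 + 0.078)^14
PV = $21,000.00 / 2.861954
PV = $7,337.64

PV = FV / (1 + r)^t = $7,337.64


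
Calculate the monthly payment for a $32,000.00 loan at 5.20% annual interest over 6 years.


Loan payment formula: PMT = PV × r / (1 − (1 + r)^(−n))
Monthly rate r = 0.052/12 ≈ 0.00433333, n = 72 months
Denominator: 1 − (1 + 0.052/12)^(−72) = 0.267525
PMT = $32,000.00 × (0.052/12) / 0.267525
PMT = $518.33 per month

PMT = PV × r / (1-(1+r)^(-n)) = $518.33/month


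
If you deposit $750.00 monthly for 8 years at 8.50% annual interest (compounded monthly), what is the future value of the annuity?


Future value of an ordinary annuity: FV = PMT × ((1 + r)^n − 1) / r
Monthly rate r = 0.085/12 ≈ 0.00708333, n = 96
FV = $750.00 × ((1 + 0.085/12)^96 − 1) / (0.085/12)
FV = $750.00 × 136.821455
FV = $102,616.09

FV = PMT × ((1+r)^n - 1)/r = $102,616.09


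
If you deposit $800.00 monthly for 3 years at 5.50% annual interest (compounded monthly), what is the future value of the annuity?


Future value of an ordinary annuity: FV = PMT × ((1 + r)^n − 1) / r
Monthly rate r = 0.055/12 ≈ 0.00458333, n = 36
FV = $800.00 × ((1 + 0.055/12)^36 − 1) / (0.055/12)
FV = $800.00 × 39.0433314
FV = $31,234.67

FV = PMT × ((1+r)^n - 1)/r = $31,234.67


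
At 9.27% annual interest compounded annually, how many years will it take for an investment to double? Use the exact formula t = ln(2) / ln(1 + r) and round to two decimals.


Doubling condition: (1 + r)^t = 2
Take ln of both sides: t × ln(1 + r) = ln(2)
t = ln(2) / ln(1 + r)
t = 0.693147 / 0.088652
t = 7.82

t = ln(2) / ln(1 + r) = 7.82 years


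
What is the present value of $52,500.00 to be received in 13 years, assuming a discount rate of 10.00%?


Present value formula: PV = FV / (1 + r)^t
PV = $52,500.00 / (1 + 0.1)^13
PV = $52,500.00 / 3.452271
PV = $15,207.38

PV = FV / (1 + r)^t = $15,207.38


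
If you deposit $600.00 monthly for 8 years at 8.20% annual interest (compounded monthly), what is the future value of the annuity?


Future value of an ordinary annuity: FV = PMT × ((1 + r)^n − 1) / r
Monthly rate r = 0.082/12 ≈ 0.00683333, n = 96
FV = $600.00 × ((1 + 0.082/12)^96 − 1) / (0.082/12)
FV = $600.00 × 135.040067
FV = $81,024.04

FV = PMT × ((1+r)^n - 1)/r = $81,024.04


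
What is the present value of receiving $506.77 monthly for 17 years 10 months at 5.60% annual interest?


Present value of an ordinary annuity: PV = PMT × (1 − (1 + r)^(−n)) / r
Monthly rate r = 0.056/12 ≈ 0.00466667, n = 214
PV = $506.77 × (1 − (1 + 0.056/12)^(−214)) / (0.056/12)
PV = $506.77 × 135.165645
PV = $68,497.89

PV = PMT × (1-(1+r)^(-n))/r = $68,497.89


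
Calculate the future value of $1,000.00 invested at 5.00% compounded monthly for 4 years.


Compound interest formula: A = P(1 + r/n)^(nt)
A = $1,000.00 × (1 + 0.05/12)^(12 × 4)
Growth factor: (1 + 0.05/12)^48 = 1.2208954
A = $1,000.00 × 1.2208954
A = $1,220.90

A = P(1 + r/n)^(nt) = $1,220.90


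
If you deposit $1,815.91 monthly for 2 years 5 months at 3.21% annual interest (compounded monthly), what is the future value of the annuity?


Future value of an ordinary annuity: FV = PMT × ((1 + r)^n − 1) / r
Monthly rate r = 0.0321/12 = 0.002675, n = 29
FV = $1,815.91 × ((1 + 0.0321/12)^29 − 1) / (0.0321/12)
FV = $1,815.91 × 30.1126574
FV = $54,681.88

FV = PMT × ((1+r)^n - 1)/r = $54,681.88


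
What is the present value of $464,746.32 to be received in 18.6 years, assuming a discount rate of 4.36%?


Present value formula: PV = FV / (1 + r)^t
PV = $464,746.32 / (1 + 0.0436)^18.6
PV = $464,746.32 / 2.21173815
PV = $210,127.19

PV = FV / (1 + r)^t = $210,127.19


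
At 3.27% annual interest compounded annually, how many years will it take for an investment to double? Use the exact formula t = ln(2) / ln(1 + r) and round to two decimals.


Doubling condition: (1 + r)^t = 2
Take ln of both sides: t × ln(1 + r) = ln(2)
t = ln(2) / ln(1 + r)
t = 0.693147 / 0.032177
t = 21.54

t = ln(2) / ln(1 + r) = 21.54 years


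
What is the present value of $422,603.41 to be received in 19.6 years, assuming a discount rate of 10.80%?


Present value formula: PV = FV / (1 + r)^t
PV = $422,603.41 / (1 + 0.108)^19.6
PV = $422,603.41 / 7.464132
PV = $56,617.89

PV = FV / (1 + r)^t = $56,617.89


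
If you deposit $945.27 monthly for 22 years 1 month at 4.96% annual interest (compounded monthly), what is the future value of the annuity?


Future value of an ordinary annuity: FV = PMT × ((1 + r)^n − 1) / r
Monthly rate r = 0.0496/12 ≈ 0.00413333, n = 265
FV = $945.27 × ((1 + 0.0496/12)^265 − 1) / (0.0496/12)
FV = $945.27 × 479.863697
FV = $453,600.76

FV = PMT × ((1+r)^n - 1)/r = $453,600.76


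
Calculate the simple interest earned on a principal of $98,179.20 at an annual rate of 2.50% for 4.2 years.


Simple interest formula: I = P × r × t
I = $98,179.20 × 0.025 × 4.2
I = $10,308.82

I = P × r × t = $10,308.82


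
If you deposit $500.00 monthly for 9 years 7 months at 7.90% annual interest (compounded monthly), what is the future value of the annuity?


Future value of an ordinary annuity: FV = PMT × ((1 + r)^n − 1) / r
Monthly rate r = 0.079/12 ≈ 0.00658333, n = 115
FV = $500.00 × ((1 + 0.079/12)^115 − 1) / (0.079/12)
FV = $500.00 × 171.154211
FV = $85,577.11

FV = PMT × ((1+r)^n - 1)/r = $85,577.11


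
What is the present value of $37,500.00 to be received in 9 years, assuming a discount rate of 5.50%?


Present value formula: PV = FV / (1 + r)^t
PV = $37,500.00 / (1 + 0.055)^9
PV = $37,500.00 / 1.619094
PV = $23,161.10

PV = FV / (1 + r)^t = $23,161.10


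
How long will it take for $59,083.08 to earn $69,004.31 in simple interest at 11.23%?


Rearrange the simple interest formula for t:
I = P × r × t  ⇒  t = I / (P × r)
t = $69,004.31 / ($59,083.08 × 0.1123)
t = 10.4

t = I/(P×r) = 10.4 years


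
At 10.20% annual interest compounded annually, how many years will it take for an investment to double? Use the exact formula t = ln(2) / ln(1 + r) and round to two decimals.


Doubling condition: (1 + r)^t = 2
Take ln of both sides: t × ln(1 + r) = ln(2)
t = ln(2) / ln(1 + r)
t = 0.693147 / 0.097127
t = 7.14

t = ln(2) / ln(1 + r) = 7.14 years


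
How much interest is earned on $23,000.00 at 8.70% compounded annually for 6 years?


Compound interest earned = final amount − principal.
A = P(1 + r/n)^(nt) = $23,000.00 × (1 + 0.087/1)^(1 × 6) = $37,940.68
Interest = A − P = $37,940.68 − $23,000.00 = $14,940.68

Interest = A - P = $14,940.68


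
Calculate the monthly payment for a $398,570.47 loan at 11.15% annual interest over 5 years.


Loan payment formula: PMT = PV × r / (1 − (1 + r)^(−n))
Monthly rate r = 0.1115/12 ≈ 0.00929167, n = 60 months
Denominator: 1 − (1 + 0.1115/12)^(−60) = 0.4258852
PMT = $398,570.47 × (0.1115/12) / 0.4258852
PMT = $8,695.73 per month

PMT = PV × r / (1-(1+r)^(-n)) = $8,695.73/month


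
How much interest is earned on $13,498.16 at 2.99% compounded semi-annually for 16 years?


Compound interest earned = final amount − principal.
A = P(1 + r/n)^(nt) = $13,498.16 × (1 + 0.0299/2)^(2 × 16) = $21,702.18
Interest = A − P = $21,702.18 − $13,498.16 = $8,204.02

Interest = A - P = $8,204.02


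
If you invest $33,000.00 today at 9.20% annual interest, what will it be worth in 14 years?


Future value formula: FV = PV × (1 + r)^t
FV = $33,000.00 × (1 + 0.092)^14
FV = $33,000.00 × 3.428601
FV = $113,143.83

FV = PV × (1 + r)^t = $113,143.83


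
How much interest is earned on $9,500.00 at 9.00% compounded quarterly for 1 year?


Compound interest earned = final amount − principal.
A = P(1 + r/n)^(nt) = $9,500.00 × (1 + 0.09/4)^(4 × 1) = $10,384.29
Interest = A − P = $10,384.29 − $9,500.00 = $884.29

Interest = A - P = $884.29


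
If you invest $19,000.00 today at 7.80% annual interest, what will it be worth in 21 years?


Future value formula: FV = PV × (1 + r)^t
FV = $19,000.00 × (1 + 0.078)^21
FV = $19,000.00 × 4.8416565
FV = $91,991.47

FV = PV × (1 + r)^t = $91,991.47


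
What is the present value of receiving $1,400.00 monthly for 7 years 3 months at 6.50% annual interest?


Present value of an ordinary annuity: PV = PMT × (1 − (1 + r)^(−n)) / r
Monthly rate r = 0.065/12 ≈ 0.00541667, n = 87
PV = $1,400.00 × (1 − (1 + 0.065/12)^(−87)) / (0.065/12)
PV = $1,400.00 × 69.227845
PV = $96,918.98

PV = PMT × (1-(1+r)^(-n))/r = $96,918.98


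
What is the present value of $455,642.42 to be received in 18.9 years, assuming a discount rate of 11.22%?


Present value formula: PV = FV / (1 + r)^t
PV = $455,642.42 / (1 + 0.1122)^18.9
PV = $455,642.42 / 7.462024
PV = $61,061.51

PV = FV / (1 + r)^t = $61,061.51


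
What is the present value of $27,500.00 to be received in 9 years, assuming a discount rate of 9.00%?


Present value formula: PV = FV / (1 + r)^t
PV = $27,500.00 / (1 + 0.09)^9
PV = $27,500.00 / 2.1718933
PV = $12,661.76

PV = FV / (1 + r)^t = $12,661.76


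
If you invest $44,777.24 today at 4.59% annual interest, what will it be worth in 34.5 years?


Future value formula: FV = PV × (1 + r)^t
FV = $44,777.24 × (1 + 0.0459)^34.5
FV = $44,777.24 × 4.703386
FV = $210,604.64

FV = PV × (1 + r)^t = $210,604.64


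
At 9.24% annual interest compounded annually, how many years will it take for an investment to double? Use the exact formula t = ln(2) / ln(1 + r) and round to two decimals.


Doubling condition: (1 + r)^t = 2
Take ln of both sides: t × ln(1 + r) = ln(2)
t = ln(2) / ln(1 + r)
t = 0.693147 / 0.088377
t = 7.84

t = ln(2) / ln(1 + r) = 7.84 years


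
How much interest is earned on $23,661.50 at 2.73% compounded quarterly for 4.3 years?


Compound interest earned = final amount − principal.
A = P(1 + r/n)^(nt) = $23,661.50 × (1 + 0.0273/4)^(4 × 4.3) = $26,598.12
Interest = A − P = $26,598.12 − $23,661.50 = $2,936.62

Interest = A - P = $2,936.62


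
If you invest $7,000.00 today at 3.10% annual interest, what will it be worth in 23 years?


Future value formula: FV = PV × (1 + r)^t
FV = $7,000.00 × (1 + 0.031)^23
FV = $7,000.00 × 2.018131
FV = $14,126.92

FV = PV × (1 + r)^t = $14,126.92


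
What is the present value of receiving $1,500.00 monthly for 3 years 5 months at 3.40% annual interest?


Present value of an ordinary annuity: PV = PMT × (1 − (1 + r)^(−n)) / r
Monthly rate r = 0.034/12 ≈ 0.00283333, n = 41
PV = $1,500.00 × (1 − (1 + 0.034/12)^(−41)) / (0.034/12)
PV = $1,500.00 × 38.656560
PV = $57,984.84

PV = PMT × (1-(1+r)^(-n))/r = $57,984.84


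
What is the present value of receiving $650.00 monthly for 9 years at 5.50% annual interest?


Present value of an ordinary annuity: PV = PMT × (1 − (1 + r)^(−n)) / r
Monthly rate r = 0.055/12 ≈ 0.00458333, n = 108
PV = $650.00 × (1 − (1 + 0.055/12)^(−108)) / (0.055/12)
PV = $650.00 × 85.034035
PV = $55,272.12

PV = PMT × (1-(1+r)^(-n))/r = $55,272.12


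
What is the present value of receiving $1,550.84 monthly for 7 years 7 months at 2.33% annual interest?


Present value of an ordinary annuity: PV = PMT × (1 − (1 + r)^(−n)) / r
Monthly rate r = 0.0233/12 ≈ 0.00194167, n = 91
PV = $1,550.84 × (1 − (1 + 0.0233/12)^(−91)) / (0.0233/12)
PV = $1,550.84 × 83.339886
PV = $129,246.83

PV = PMT × (1-(1+r)^(-n))/r = $129,246.83


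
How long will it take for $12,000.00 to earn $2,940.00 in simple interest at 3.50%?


Rearrange the simple interest formula for t:
I = P × r × t  ⇒  t = I / (P × r)
t = $2,940.00 / ($12,000.00 × 0.035)
t = 7

t = I/(P×r) = 7 years


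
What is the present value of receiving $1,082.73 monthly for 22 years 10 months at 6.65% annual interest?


Present value of an ordinary annuity: PV = PMT × (1 − (1 + r)^(−n)) / r
Monthly rate r = 0.0665/12 ≈ 0.00554167, n = 274
PV = $1,082.73 × (1 − (1 + 0.0665/12)^(−274)) / (0.0665/12)
PV = $1,082.73 × 140.755736
PV = $152,400.46

PV = PMT × (1-(1+r)^(-n))/r = $152,400.46


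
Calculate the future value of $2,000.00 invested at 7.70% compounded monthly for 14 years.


Compound interest formula: A = P(1 + r/n)^(nt)
A = $2,000.00 × (1 + 0.077/12)^(12 × 14)
Growth factor: (1 + 0.077/12)^168 = 2.928693
A = $2,000.00 × 2.928693
A = $5,857.39

A = P(1 + r/n)^(nt) = $5,857.39


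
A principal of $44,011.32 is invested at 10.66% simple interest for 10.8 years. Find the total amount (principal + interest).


Total amount formula: A = P(1 + rt) = P + P·r·t
Interest: I = P × r × t = $44,011.32 × 0.1066 × 10.8 = $50,669.35
A = P + I = $44,011.32 + $50,669.35 = $94,680.67

A = P + I = P(1 + rt) = $94,680.67


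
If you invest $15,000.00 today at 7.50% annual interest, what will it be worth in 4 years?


Future value formula: FV = PV × (1 + r)^t
FV = $15,000.00 × (1 + 0.075)^4
FV = $15,000.00 × 1.3354691
FV = $20,032.04

FV = PV × (1 + r)^t = $20,032.04


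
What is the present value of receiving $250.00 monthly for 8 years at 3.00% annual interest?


Present value of an ordinary annuity: PV = PMT × (1 − (1 + r)^(−n)) / r
Monthly rate r = 0.03/12 = 0.0025, n = 96
PV = $250.00 × (1 − (1 + 0.03/12)^(−96)) / (0.03/12)
PV = $250.00 × 85.254603
PV = $21,313.65

PV = PMT × (1-(1+r)^(-n))/r = $21,313.65


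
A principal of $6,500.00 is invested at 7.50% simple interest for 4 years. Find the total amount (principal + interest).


Total amount formula: A = P(1 + rt) = P + P·r·t
Interest: I = P × r × t = $6,500.00 × 0.075 × 4 = $1,950.00
A = P + I = $6,500.00 + $1,950.00 = $8,450.00

A = P + I = P(1 + rt) = $8,450.00
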